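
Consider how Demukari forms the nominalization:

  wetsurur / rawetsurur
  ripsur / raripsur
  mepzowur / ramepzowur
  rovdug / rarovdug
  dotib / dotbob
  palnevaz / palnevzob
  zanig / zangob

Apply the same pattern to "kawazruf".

rovdug and zanig both end in -g yet inflect differently (rarovdug, zangob), so the final letter is not what conditions the rule; the last vowel is.
"kawazruf" has last vowel 'u'. The stems whose last vowel is 'u' (wetsurur → rawetsurur, ripsur → raripsur, mepzowur → ramepzowur) add the prefix ra-.
So kawazruf → rakawazruf.

rakawazruf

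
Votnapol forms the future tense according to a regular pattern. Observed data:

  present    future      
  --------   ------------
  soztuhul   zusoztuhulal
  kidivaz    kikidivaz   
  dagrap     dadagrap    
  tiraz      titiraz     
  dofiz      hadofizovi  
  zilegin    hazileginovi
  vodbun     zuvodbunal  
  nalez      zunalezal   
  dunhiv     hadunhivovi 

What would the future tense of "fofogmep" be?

"fofogmep" has last vowel 'e'. The one such stem in the data (nalez → zunalezal) adds zu- … -al around the stem, so the same rule applies.
The other patterns: stems whose last vowel is 'i' add ha- … -ovi around the stem; stems whose last vowel is 'a' repeat the first consonant+vowel as a prefix.
So fofogmep → zufofogmepal.

zufofogmepal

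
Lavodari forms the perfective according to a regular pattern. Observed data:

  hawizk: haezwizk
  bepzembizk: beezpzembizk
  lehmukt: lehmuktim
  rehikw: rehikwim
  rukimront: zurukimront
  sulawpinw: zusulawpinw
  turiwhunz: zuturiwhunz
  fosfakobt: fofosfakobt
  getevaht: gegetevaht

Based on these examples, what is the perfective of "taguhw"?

lehmukt and rukimront both end in -t yet inflect differently (lehmuktim, zurukimront), so the final letter is not what conditions the rule; the second-to-last letter is.
"taguhw" has second-to-last letter 'h'. The one such stem in the data (getevaht → gegetevaht) repeats the first consonant+vowel as a prefix (as does fosfakobt), so the same rule applies.
So taguhw → tataguhw.

tataguhw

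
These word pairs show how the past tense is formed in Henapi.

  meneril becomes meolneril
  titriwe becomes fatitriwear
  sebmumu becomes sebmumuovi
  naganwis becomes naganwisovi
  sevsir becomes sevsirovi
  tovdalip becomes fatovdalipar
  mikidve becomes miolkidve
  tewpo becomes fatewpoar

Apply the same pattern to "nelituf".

nelitufovi

mikidve and titriwe both end in -e yet inflect differently (miolkidve, fatitriwear), so the final letter is not what conditions the rule; the first letter is.
"nelituf" begins with n-. The one such stem in the data (naganwis → naganwisovi) adds -ovi, so the same rule applies.
The other patterns: stems beginning with m- insert -ol- after the first vowel; stems beginning with t- add fa- … -ar around the stem.
So nelituf → nelitufovi.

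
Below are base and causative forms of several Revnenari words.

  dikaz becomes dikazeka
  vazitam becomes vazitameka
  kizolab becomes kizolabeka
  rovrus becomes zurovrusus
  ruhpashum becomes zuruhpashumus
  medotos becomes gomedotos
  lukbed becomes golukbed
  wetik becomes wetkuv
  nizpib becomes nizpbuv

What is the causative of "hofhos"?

gohofhos

vazitam and ruhpashum both end in -m yet inflect differently (vazitameka, zuruhpashumus), so the final letter is not what conditions the rule; the last vowel is.
"hofhos" has last vowel 'o'. The one such stem in the data (medotos → gomedotos) adds the prefix go-, so the same rule applies.
The other patterns: stems whose last vowel is 'a' add -eka; stems whose last vowel is 'u' add zu- … -us around the stem; stems whose last vowel is 'i' delete the last vowel and add -uv.
So hofhos → gohofhos.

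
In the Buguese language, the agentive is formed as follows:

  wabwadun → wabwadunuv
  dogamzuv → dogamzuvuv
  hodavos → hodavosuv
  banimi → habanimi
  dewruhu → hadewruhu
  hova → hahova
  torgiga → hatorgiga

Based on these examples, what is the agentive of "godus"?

godusuv

wabwadun and dewruhu both have last vowel 'u' yet inflect differently (wabwadunuv, hadewruhu), so the last vowel is not what conditions the rule; whether the stem ends in a vowel or a consonant is.
"godus" ends in a consonant. The stems ending in a consonant (wabwadun → wabwadunuv, dogamzuv → dogamzuvuv, hodavos → hodavosuv) add -uv.
The other pattern: stems ending in a vowel add the prefix ha-.
So godus → godusuv.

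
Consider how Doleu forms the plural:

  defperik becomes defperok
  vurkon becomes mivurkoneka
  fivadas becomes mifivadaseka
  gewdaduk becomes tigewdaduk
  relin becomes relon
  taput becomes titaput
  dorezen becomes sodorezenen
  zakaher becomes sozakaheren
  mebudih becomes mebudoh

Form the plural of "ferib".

ferob

vurkon and relin both end in -n yet inflect differently (mivurkoneka, relon), so the final letter is not what conditions the rule; the last vowel is.
"ferib" has last vowel 'i'. The stems whose last vowel is 'i' (defperik → defperok, mebudih → mebudoh, relin → relon) change the last vowel to 'o'.
The other patterns: stems whose last vowel is 'a' or 'o' add mi- … -eka around the stem; stems whose last vowel is 'u' add the prefix ti-; stems whose last vowel is 'e' add so- … -en around the stem.
So ferib → ferob.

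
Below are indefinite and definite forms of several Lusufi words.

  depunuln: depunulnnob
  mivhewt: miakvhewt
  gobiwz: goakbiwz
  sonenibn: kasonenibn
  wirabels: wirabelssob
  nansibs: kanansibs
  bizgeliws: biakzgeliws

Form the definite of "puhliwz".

"puhliwz" has second-to-last letter 'w'. The stems whose second-to-last letter is 'w' (gobiwz → goakbiwz, mivhewt → miakvhewt, bizgeliws → biakzgeliws) insert -ak- after the first vowel.
So puhliwz → puakhliwz.

puakhliwz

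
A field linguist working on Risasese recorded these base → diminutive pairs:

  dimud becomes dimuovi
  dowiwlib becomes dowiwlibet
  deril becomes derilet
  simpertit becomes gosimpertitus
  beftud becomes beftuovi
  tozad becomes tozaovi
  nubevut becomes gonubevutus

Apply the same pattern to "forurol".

"forurol" ends in -l. The one such stem in the data (deril → derilet) adds -et, so the same rule applies.
So forurol → forurolet.

forurolet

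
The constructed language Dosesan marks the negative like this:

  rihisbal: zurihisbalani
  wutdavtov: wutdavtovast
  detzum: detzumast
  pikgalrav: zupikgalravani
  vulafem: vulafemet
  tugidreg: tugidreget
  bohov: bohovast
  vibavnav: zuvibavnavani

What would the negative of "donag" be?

vulafem and detzum both end in -m yet inflect differently (vulafemet, detzumast), so the final letter is not what conditions the rule; the last vowel is.
"donag" has last vowel 'a'. The stems whose last vowel is 'a' (pikgalrav → zupikgalravani, rihisbal → zurihisbalani, vibavnav → zuvibavnavani) add zu- … -ani around the stem.
The other patterns: stems whose last vowel is 'e' add -et; stems whose last vowel is 'o' or 'u' add -ast.
So donag → zudonagani.

zudonagani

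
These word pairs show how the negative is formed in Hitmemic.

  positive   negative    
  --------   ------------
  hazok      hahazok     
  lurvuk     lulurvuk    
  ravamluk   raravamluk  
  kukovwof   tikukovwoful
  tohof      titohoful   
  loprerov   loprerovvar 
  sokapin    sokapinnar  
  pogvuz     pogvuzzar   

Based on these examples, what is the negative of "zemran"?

hazok and kukovwof both have last vowel 'o' yet inflect differently (hahazok, tikukovwoful), so the last vowel is not what conditions the rule; the final letter is.
"zemran" ends in -n. The one such stem in the data (sokapin → sokapinnar) doubles the final consonant and adds -ar (as do loprerov, pogvuz), so the same rule applies.
So zemran → zemrannar.

zemrannar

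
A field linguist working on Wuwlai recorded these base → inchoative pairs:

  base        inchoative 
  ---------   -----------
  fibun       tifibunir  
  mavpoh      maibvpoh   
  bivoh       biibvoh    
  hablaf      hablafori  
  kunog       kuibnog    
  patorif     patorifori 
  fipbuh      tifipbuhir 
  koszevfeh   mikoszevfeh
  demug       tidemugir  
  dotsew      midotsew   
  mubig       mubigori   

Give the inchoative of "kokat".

kokatori

mubig and kunog both end in -g yet inflect differently (mubigori, kuibnog), so the final letter is not what conditions the rule; the last vowel is.
"kokat" has last vowel 'a'. The one such stem in the data (hablaf → hablafori) adds -ori, so the same rule applies.
The other patterns: stems whose last vowel is 'o' insert -ib- after the first vowel; stems whose last vowel is 'e' add the prefix mi-; stems whose last vowel is 'u' add ti- … -ir around the stem.
So kokat → kokatori.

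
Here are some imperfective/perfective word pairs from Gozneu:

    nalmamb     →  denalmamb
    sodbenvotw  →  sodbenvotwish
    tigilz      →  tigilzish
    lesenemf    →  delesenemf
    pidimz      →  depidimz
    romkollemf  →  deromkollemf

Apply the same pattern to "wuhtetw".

wuhtetwish

pidimz and tigilz both end in -z yet inflect differently (depidimz, tigilzish), so the final letter is not what conditions the rule; the second-to-last letter is.
"wuhtetw" has second-to-last letter 't'. The one such stem in the data (sodbenvotw → sodbenvotwish) adds -ish, so the same rule applies.
So wuhtetw → wuhtetwish.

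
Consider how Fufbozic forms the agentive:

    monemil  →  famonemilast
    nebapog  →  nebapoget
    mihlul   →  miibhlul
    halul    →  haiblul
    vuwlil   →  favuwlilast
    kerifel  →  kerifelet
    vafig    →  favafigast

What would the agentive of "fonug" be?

foibnug

halul and kerifel both end in -l yet inflect differently (haiblul, kerifelet), so the final letter is not what conditions the rule; the last vowel is.
"fonug" has last vowel 'u'. The stems whose last vowel is 'u' (halul → haiblul, mihlul → miibhlul) insert -ib- after the first vowel.
So fonug → foibnug.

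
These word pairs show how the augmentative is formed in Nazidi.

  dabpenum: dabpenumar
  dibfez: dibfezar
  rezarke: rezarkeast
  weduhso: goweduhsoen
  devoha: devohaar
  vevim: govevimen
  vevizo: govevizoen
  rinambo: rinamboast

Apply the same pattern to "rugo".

rinambo and weduhso both end in -o yet inflect differently (rinamboast, goweduhsoen), so the final letter is not what conditions the rule; the first letter is.
"rugo" begins with r-. The stems beginning with r- (rezarke → rezarkeast, rinambo → rinamboast) add -ast.
So rugo → rugoast.

rugoast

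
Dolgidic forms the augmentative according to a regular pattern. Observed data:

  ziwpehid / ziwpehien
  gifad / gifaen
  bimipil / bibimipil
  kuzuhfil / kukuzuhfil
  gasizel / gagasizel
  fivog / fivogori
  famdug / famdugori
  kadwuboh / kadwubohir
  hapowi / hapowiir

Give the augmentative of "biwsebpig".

ziwpehid and bimipil both have last vowel 'i' yet inflect differently (ziwpehien, bibimipil), so the last vowel is not what conditions the rule; the final letter is.
"biwsebpig" ends in -g. The stems ending in -g (fivog → fivogori, famdug → famdugori) add -ori.
The other patterns: stems ending in -d drop the final letter and add -en; stems ending in -l repeat the first consonant+vowel as a prefix; stems ending in -h or -i add -ir.
So biwsebpig → biwsebpigori.

biwsebpigori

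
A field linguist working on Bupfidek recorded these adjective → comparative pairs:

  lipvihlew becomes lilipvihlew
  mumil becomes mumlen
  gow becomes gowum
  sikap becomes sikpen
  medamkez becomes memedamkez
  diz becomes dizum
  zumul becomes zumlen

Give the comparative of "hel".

helum

gow and lipvihlew both end in -w yet inflect differently (gowum, lilipvihlew), so the final letter is not what conditions the rule; the number of vowels is.
"hel" has 1 vowel. The stems with 1 vowel (diz → dizum, gow → gowum) add -um.
The other patterns: stems with 2 vowels delete the last vowel and add -en; stems with 3 vowels repeat the first consonant+vowel as a prefix.
So hel → helum.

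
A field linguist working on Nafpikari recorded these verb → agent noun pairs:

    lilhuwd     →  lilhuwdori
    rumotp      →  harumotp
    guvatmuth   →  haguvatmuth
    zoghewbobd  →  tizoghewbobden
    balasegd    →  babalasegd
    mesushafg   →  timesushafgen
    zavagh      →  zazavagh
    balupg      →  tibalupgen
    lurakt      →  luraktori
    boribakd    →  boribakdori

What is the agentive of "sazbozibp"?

guvatmuth and zavagh both end in -h yet inflect differently (haguvatmuth, zazavagh), so the final letter is not what conditions the rule; the second-to-last letter is.
"sazbozibp" has second-to-last letter 'b'. The one such stem in the data (zoghewbobd → tizoghewbobden) adds ti- … -en around the stem, so the same rule applies.
So sazbozibp → tisazbozibpen.

tisazbozibpen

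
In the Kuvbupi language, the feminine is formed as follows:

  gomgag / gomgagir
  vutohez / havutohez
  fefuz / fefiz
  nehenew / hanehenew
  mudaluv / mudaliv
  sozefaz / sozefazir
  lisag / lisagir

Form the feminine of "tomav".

fefuz and sozefaz both end in -z yet inflect differently (fefiz, sozefazir), so the final letter is not what conditions the rule; the last vowel is.
"tomav" has last vowel 'a'. The stems whose last vowel is 'a' (gomgag → gomgagir, sozefaz → sozefazir, lisag → lisagir) add -ir.
So tomav → tomavir.

tomavir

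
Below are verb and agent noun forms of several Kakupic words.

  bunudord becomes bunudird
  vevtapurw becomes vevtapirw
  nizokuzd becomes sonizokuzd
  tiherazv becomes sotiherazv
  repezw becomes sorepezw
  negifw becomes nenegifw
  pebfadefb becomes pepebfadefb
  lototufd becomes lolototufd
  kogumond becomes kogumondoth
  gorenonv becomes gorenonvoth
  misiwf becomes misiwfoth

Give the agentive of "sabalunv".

sabalunvoth

bunudord and nizokuzd both end in -d yet inflect differently (bunudird, sonizokuzd), so the final letter is not what conditions the rule; the second-to-last letter is.
"sabalunv" has second-to-last letter 'n'. The stems whose second-to-last letter is 'n' (kogumond → kogumondoth, gorenonv → gorenonvoth) add -oth.
So sabalunv → sabalunvoth.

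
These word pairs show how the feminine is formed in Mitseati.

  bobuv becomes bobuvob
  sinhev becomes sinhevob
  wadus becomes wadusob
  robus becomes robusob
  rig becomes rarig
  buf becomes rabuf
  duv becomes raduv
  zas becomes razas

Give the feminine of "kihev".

bobuv and duv both end in -v yet inflect differently (bobuvob, raduv), so the final letter is not what conditions the rule; the number of vowels is.
"kihev" has 2 vowels. The stems with 2 vowels (bobuv → bobuvob, sinhev → sinhevob, wadus → wadusob) add -ob.
So kihev → kihevob.

kihevob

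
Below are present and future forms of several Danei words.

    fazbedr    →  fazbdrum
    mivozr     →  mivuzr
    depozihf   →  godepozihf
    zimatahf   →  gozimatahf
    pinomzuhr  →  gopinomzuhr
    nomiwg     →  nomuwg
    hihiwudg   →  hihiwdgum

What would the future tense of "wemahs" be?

gowemahs

"wemahs" has second-to-last letter 'h'. The stems whose second-to-last letter is 'h' (depozihf → godepozihf, pinomzuhr → gopinomzuhr, zimatahf → gozimatahf) add the prefix go-.
The other patterns: stems whose second-to-last letter is 'd' delete the last vowel and add -um; stems whose second-to-last letter is 'w' or 'z' change the last vowel to 'u'.
So wemahs → gowemahs.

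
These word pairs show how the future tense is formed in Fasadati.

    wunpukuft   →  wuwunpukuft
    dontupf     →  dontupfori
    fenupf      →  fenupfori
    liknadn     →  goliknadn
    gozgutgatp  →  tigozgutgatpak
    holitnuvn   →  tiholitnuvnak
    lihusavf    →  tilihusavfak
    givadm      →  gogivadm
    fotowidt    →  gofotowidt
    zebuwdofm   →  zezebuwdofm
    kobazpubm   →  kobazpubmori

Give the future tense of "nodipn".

nodipnori

"nodipn" has second-to-last letter 'p'. The stems whose second-to-last letter is 'p' (dontupf → dontupfori, fenupf → fenupfori) add -ori.
So nodipn → nodipnori.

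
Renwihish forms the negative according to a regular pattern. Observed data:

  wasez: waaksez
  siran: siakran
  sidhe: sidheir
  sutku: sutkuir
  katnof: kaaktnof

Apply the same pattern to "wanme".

wanmeir

"wanme" ends in a vowel. The stems ending in a vowel (sutku → sutkuir, sidhe → sidheir) add -ir.
The other pattern: stems ending in a consonant insert -ak- after the first vowel.
So wanme → wanmeir.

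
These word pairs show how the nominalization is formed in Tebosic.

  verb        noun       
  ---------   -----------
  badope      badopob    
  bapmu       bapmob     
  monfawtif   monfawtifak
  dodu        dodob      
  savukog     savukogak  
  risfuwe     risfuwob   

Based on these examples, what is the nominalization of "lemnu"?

lemnob

monfawtif and risfuwe both have 3 vowels yet inflect differently (monfawtifak, risfuwob), so the number of vowels is not what conditions the rule; whether the stem ends in a vowel or a consonant is.
"lemnu" ends in a vowel. The stems ending in a vowel (dodu → dodob, risfuwe → risfuwob, bapmu → bapmob) drop the final letter and add -ob.
So lemnu → lemnob.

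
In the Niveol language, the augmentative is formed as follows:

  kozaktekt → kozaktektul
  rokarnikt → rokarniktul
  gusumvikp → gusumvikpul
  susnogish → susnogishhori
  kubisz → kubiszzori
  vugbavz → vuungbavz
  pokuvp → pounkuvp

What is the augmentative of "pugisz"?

pugiszzori

kubisz and vugbavz both end in -z yet inflect differently (kubiszzori, vuungbavz), so the final letter is not what conditions the rule; the second-to-last letter is.
"pugisz" has second-to-last letter 's'. The stems whose second-to-last letter is 's' (susnogish → susnogishhori, kubisz → kubiszzori) double the final consonant and add -ori.
The other patterns: stems whose second-to-last letter is 'k' add -ul; stems whose second-to-last letter is 'v' insert -un- after the first vowel.
So pugisz → pugiszzori.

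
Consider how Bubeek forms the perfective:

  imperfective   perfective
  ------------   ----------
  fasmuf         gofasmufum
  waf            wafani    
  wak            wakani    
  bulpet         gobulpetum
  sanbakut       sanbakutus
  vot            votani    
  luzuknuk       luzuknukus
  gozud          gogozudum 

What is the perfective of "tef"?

tefani

waf and fasmuf both end in -f yet inflect differently (wafani, gofasmufum), so the final letter is not what conditions the rule; the number of vowels is.
"tef" has 1 vowel. The stems with 1 vowel (vot → votani, waf → wafani, wak → wakani) add -ani.
So tef → tefani.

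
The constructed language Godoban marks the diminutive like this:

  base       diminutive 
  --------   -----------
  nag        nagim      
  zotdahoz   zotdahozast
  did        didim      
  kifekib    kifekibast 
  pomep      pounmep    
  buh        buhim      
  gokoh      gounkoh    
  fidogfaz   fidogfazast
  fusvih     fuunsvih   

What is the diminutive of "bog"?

bogim

buh and fusvih both end in -h yet inflect differently (buhim, fuunsvih), so the final letter is not what conditions the rule; the number of vowels is.
"bog" has 1 vowel. The stems with 1 vowel (did → didim, nag → nagim, buh → buhim) add -im.
The other patterns: stems with 2 vowels insert -un- after the first vowel; stems with 3 vowels add -ast.
So bog → bogim.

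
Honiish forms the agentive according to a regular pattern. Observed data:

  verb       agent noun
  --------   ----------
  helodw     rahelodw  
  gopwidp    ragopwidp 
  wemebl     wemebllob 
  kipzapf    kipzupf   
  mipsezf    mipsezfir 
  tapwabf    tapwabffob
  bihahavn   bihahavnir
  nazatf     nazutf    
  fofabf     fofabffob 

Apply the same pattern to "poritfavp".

poritfavpir

tapwabf and nazatf both end in -f yet inflect differently (tapwabffob, nazutf), so the final letter is not what conditions the rule; the second-to-last letter is.
"poritfavp" has second-to-last letter 'v'. The one such stem in the data (bihahavn → bihahavnir) adds -ir, so the same rule applies.
The other patterns: stems whose second-to-last letter is 'b' double the final consonant and add -ob; stems whose second-to-last letter is 'p' or 't' change the last vowel to 'u'; stems whose second-to-last letter is 'd' add the prefix ra-.
So poritfavp → poritfavpir.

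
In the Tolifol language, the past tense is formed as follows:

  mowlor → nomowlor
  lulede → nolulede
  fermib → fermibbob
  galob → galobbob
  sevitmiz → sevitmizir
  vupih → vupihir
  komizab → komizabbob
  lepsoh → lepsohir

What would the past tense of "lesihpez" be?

lesihpezir

"lesihpez" ends in -z. The one such stem in the data (sevitmiz → sevitmizir) adds -ir, so the same rule applies.
The other patterns: stems ending in -b double the final consonant and add -ob; stems ending in -e or -r add the prefix no-.
So lesihpez → lesihpezir.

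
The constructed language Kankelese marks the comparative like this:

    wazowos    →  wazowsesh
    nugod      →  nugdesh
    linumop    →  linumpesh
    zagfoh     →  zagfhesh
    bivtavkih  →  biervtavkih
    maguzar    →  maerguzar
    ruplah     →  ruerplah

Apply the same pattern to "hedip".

heerdip

zagfoh and bivtavkih both end in -h yet inflect differently (zagfhesh, biervtavkih), so the final letter is not what conditions the rule; the last vowel is.
"hedip" has last vowel 'i'. The one such stem in the data (bivtavkih → biervtavkih) inserts -er- after the first vowel (as do maguzar, ruplah), so the same rule applies.
So hedip → heerdip.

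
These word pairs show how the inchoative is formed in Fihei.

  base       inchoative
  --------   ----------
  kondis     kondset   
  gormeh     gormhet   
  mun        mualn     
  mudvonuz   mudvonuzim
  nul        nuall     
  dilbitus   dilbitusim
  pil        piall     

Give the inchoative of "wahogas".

wahogasim

"wahogas" has 3 vowels. The stems with 3 vowels (mudvonuz → mudvonuzim, dilbitus → dilbitusim) add -im.
The other patterns: stems with 1 vowel insert -al- after the first vowel; stems with 2 vowels delete the last vowel and add -et.
So wahogas → wahogasim.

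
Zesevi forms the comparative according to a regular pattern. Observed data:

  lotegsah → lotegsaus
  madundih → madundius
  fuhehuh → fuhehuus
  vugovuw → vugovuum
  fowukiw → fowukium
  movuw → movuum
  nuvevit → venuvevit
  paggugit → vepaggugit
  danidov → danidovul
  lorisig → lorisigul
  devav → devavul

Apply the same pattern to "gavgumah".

gavgumaus

fuhehuh and vugovuw both have last vowel 'u' yet inflect differently (fuhehuus, vugovuum), so the last vowel is not what conditions the rule; the final letter is.
"gavgumah" ends in -h. The stems ending in -h (lotegsah → lotegsaus, madundih → madundius, fuhehuh → fuhehuus) drop the final letter and add -us.
The other patterns: stems ending in -w drop the final letter and add -um; stems ending in -t add the prefix ve-; stems ending in -g or -v add -ul.
So gavgumah → gavgumaus.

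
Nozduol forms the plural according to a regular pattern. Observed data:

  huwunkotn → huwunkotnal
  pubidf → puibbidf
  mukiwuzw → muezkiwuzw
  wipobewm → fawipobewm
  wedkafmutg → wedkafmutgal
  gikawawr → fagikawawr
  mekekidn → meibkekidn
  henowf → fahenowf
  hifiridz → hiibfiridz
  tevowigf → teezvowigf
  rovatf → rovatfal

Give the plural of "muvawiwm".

famuvawiwm

mekekidn and huwunkotn both end in -n yet inflect differently (meibkekidn, huwunkotnal), so the final letter is not what conditions the rule; the second-to-last letter is.
"muvawiwm" has second-to-last letter 'w'. The stems whose second-to-last letter is 'w' (wipobewm → fawipobewm, gikawawr → fagikawawr, henowf → fahenowf) add the prefix fa-.
The other patterns: stems whose second-to-last letter is 'd' insert -ib- after the first vowel; stems whose second-to-last letter is 't' add -al; stems whose second-to-last letter is 'g' or 'z' insert -ez- after the first vowel.
So muvawiwm → famuvawiwm.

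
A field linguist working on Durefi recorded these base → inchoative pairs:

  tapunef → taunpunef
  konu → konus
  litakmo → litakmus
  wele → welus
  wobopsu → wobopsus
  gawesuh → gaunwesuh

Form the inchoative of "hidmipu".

hidmipus

gawesuh and konu both have last vowel 'u' yet inflect differently (gaunwesuh, konus), so the last vowel is not what conditions the rule; whether the stem ends in a vowel or a consonant is.
"hidmipu" ends in a vowel. The stems ending in a vowel (konu → konus, litakmo → litakmus, wele → welus) drop the final letter and add -us.
The other pattern: stems ending in a consonant insert -un- after the first vowel.
So hidmipu → hidmipus.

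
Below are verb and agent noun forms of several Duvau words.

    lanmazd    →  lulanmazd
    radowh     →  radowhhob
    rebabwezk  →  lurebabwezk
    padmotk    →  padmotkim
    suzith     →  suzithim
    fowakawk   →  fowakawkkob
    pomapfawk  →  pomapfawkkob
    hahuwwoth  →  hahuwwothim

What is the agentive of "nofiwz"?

rebabwezk and padmotk both end in -k yet inflect differently (lurebabwezk, padmotkim), so the final letter is not what conditions the rule; the second-to-last letter is.
"nofiwz" has second-to-last letter 'w'. The stems whose second-to-last letter is 'w' (pomapfawk → pomapfawkkob, radowh → radowhhob, fowakawk → fowakawkkob) double the final consonant and add -ob.
So nofiwz → nofiwzzob.

nofiwzzob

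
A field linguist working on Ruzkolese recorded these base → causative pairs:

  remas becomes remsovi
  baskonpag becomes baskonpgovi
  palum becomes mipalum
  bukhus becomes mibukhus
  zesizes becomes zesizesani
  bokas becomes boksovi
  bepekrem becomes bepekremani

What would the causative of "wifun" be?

miwifun

bukhus and bokas both end in -s yet inflect differently (mibukhus, boksovi), so the final letter is not what conditions the rule; the last vowel is.
"wifun" has last vowel 'u'. The stems whose last vowel is 'u' (palum → mipalum, bukhus → mibukhus) add the prefix mi-.
The other patterns: stems whose last vowel is 'a' delete the last vowel and add -ovi; stems whose last vowel is 'e' add -ani.
So wifun → miwifun.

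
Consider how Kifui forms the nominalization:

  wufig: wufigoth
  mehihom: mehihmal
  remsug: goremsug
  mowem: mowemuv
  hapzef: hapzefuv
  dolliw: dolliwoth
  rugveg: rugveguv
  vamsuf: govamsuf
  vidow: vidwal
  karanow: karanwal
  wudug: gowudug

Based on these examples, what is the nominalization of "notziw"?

notziwoth

wufig and rugveg both end in -g yet inflect differently (wufigoth, rugveguv), so the final letter is not what conditions the rule; the last vowel is.
"notziw" has last vowel 'i'. The stems whose last vowel is 'i' (wufig → wufigoth, dolliw → dolliwoth) add -oth.
The other patterns: stems whose last vowel is 'e' add -uv; stems whose last vowel is 'o' delete the last vowel and add -al; stems whose last vowel is 'u' add the prefix go-.
So notziw → notziwoth.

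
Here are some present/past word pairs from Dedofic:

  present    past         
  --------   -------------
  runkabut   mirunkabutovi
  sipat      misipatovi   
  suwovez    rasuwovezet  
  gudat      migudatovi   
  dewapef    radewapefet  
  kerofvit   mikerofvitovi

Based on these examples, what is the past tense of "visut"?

sipat and suwovez both begin with s- yet inflect differently (misipatovi, rasuwovezet), so the first letter is not what conditions the rule; the final letter is.
"visut" ends in -t. The stems ending in -t (gudat → migudatovi, runkabut → mirunkabutovi, sipat → misipatovi) add mi- … -ovi around the stem.
The other pattern: stems ending in -f or -z add ra- … -et around the stem.
So visut → mivisutovi.

mivisutovi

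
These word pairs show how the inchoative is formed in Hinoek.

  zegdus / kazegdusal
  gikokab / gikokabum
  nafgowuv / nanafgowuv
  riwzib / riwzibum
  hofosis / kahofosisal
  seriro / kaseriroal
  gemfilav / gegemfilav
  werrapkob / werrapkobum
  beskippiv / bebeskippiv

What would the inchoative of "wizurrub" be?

riwzib and beskippiv both have last vowel 'i' yet inflect differently (riwzibum, bebeskippiv), so the last vowel is not what conditions the rule; the final letter is.
"wizurrub" ends in -b. The stems ending in -b (werrapkob → werrapkobum, riwzib → riwzibum, gikokab → gikokabum) add -um.
So wizurrub → wizurrubum.

wizurrubum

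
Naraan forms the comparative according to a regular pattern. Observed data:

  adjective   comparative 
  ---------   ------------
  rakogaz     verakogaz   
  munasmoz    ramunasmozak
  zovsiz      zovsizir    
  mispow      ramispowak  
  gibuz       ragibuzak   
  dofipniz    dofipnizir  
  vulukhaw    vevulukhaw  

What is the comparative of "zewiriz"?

zewirizir

"zewiriz" has last vowel 'i'. The stems whose last vowel is 'i' (dofipniz → dofipnizir, zovsiz → zovsizir) add -ir.
So zewiriz → zewirizir.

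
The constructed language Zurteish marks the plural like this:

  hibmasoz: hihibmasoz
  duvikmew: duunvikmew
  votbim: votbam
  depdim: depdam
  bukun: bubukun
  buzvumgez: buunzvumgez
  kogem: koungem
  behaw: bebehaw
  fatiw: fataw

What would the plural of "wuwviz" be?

depdim and kogem both end in -m yet inflect differently (depdam, koungem), so the final letter is not what conditions the rule; the last vowel is.
"wuwviz" has last vowel 'i'. The stems whose last vowel is 'i' (fatiw → fataw, depdim → depdam, votbim → votbam) change the last vowel to 'a'.
So wuwviz → wuwvaz.

wuwvaz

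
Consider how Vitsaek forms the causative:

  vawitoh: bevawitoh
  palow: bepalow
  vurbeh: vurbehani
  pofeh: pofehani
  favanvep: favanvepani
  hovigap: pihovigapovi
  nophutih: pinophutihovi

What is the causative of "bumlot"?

"bumlot" has last vowel 'o'. The stems whose last vowel is 'o' (vawitoh → bevawitoh, palow → bepalow) add the prefix be-.
The other patterns: stems whose last vowel is 'e' add -ani; stems whose last vowel is 'a' or 'i' add pi- … -ovi around the stem.
So bumlot → bebumlot.

bebumlot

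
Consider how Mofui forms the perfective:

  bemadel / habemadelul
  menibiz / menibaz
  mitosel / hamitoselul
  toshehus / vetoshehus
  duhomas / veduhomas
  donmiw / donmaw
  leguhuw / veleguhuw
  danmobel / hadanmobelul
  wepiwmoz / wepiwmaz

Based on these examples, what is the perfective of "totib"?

donmiw and leguhuw both end in -w yet inflect differently (donmaw, veleguhuw), so the final letter is not what conditions the rule; the last vowel is.
"totib" has last vowel 'i'. The stems whose last vowel is 'i' (donmiw → donmaw, menibiz → menibaz) change the last vowel to 'a'.
So totib → totab.

totab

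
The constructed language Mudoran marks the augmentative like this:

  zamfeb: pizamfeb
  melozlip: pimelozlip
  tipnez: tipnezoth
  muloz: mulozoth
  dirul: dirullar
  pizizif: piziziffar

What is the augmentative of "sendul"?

zamfeb and tipnez both have last vowel 'e' yet inflect differently (pizamfeb, tipnezoth), so the last vowel is not what conditions the rule; the final letter is.
"sendul" ends in -l. The one such stem in the data (dirul → dirullar) doubles the final consonant and adds -ar (as does pizizif), so the same rule applies.
So sendul → sendullar.

sendullar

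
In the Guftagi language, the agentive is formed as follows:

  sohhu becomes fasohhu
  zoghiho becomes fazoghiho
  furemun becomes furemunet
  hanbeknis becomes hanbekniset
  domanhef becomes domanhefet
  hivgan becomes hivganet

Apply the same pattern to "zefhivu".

fazefhivu

"zefhivu" ends in a vowel. The stems ending in a vowel (sohhu → fasohhu, zoghiho → fazoghiho) add the prefix fa-.
The other pattern: stems ending in a consonant add -et.
So zefhivu → fazefhivu.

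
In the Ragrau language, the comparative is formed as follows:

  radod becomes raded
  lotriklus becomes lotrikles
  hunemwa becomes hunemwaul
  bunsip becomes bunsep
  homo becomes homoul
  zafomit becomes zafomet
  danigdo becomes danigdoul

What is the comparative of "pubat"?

"pubat" ends in a consonant. The stems ending in a consonant (zafomit → zafomet, bunsip → bunsep, lotriklus → lotrikles) change the last vowel to 'e'.
So pubat → pubet.

pubet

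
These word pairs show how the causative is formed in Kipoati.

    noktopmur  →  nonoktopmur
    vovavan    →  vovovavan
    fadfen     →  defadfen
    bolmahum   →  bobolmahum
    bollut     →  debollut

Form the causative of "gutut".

degutut

fadfen and vovavan both end in -n yet inflect differently (defadfen, vovovavan), so the final letter is not what conditions the rule; the number of vowels is.
"gutut" has 2 vowels. The stems with 2 vowels (fadfen → defadfen, bollut → debollut) add the prefix de-.
The other pattern: stems with 3 vowels repeat the first consonant+vowel as a prefix.
So gutut → degutut.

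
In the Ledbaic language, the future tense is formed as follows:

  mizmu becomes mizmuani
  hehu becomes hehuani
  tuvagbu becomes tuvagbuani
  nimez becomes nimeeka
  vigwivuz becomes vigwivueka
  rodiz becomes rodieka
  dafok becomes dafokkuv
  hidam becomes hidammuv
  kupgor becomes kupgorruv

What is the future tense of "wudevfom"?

wudevfommuv

"wudevfom" ends in -m. The one such stem in the data (hidam → hidammuv) doubles the final consonant and adds -uv (as do dafok, kupgor), so the same rule applies.
The other patterns: stems ending in -u add -ani; stems ending in -z drop the final letter and add -eka.
So wudevfom → wudevfommuv.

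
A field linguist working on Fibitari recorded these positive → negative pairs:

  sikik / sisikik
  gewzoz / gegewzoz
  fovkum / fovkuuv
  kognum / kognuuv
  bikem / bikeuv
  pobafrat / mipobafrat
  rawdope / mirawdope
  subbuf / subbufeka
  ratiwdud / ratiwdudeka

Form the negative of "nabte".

bikem and rawdope both have last vowel 'e' yet inflect differently (bikeuv, mirawdope), so the last vowel is not what conditions the rule; the final letter is.
"nabte" ends in -e. The one such stem in the data (rawdope → mirawdope) adds the prefix mi-, so the same rule applies.
The other patterns: stems ending in -k or -z repeat the first consonant+vowel as a prefix; stems ending in -m drop the final letter and add -uv; stems ending in -d or -f add -eka.
So nabte → minabte.

minabte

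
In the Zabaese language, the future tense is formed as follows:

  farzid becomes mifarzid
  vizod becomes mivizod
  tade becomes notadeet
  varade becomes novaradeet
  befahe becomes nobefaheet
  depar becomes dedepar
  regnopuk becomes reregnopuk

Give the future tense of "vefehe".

vizod and varade both begin with v- yet inflect differently (mivizod, novaradeet), so the first letter is not what conditions the rule; the final letter is.
"vefehe" ends in -e. The stems ending in -e (tade → notadeet, varade → novaradeet, befahe → nobefaheet) add no- … -et around the stem.
The other patterns: stems ending in -d add the prefix mi-; stems ending in -k or -r repeat the first consonant+vowel as a prefix.
So vefehe → novefeheet.

novefeheet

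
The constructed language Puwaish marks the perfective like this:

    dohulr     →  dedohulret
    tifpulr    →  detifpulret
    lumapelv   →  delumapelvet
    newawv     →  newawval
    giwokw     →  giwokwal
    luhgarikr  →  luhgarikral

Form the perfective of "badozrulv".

debadozrulvet

lumapelv and newawv both end in -v yet inflect differently (delumapelvet, newawval), so the final letter is not what conditions the rule; the second-to-last letter is.
"badozrulv" has second-to-last letter 'l'. The stems whose second-to-last letter is 'l' (dohulr → dedohulret, tifpulr → detifpulret, lumapelv → delumapelvet) add de- … -et around the stem.
The other pattern: stems whose second-to-last letter is 'k' or 'w' add -al.
So badozrulv → debadozrulvet.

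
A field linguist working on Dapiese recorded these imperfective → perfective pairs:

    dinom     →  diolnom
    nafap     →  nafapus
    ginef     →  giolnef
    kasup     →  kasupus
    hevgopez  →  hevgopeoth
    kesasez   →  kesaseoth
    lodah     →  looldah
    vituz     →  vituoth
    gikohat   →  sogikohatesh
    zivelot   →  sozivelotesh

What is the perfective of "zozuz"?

zozuoth

vituz and kasup both have last vowel 'u' yet inflect differently (vituoth, kasupus), so the last vowel is not what conditions the rule; the final letter is.
"zozuz" ends in -z. The stems ending in -z (kesasez → kesaseoth, vituz → vituoth, hevgopez → hevgopeoth) drop the final letter and add -oth.
The other patterns: stems ending in -p add -us; stems ending in -t add so- … -esh around the stem; stems ending in -f, -h or -m insert -ol- after the first vowel.
So zozuz → zozuoth.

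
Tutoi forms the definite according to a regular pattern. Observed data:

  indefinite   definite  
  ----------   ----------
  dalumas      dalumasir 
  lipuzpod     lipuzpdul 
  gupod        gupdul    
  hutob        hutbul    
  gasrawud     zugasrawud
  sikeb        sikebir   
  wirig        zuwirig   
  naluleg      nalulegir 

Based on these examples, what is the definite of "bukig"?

lipuzpod and gasrawud both end in -d yet inflect differently (lipuzpdul, zugasrawud), so the final letter is not what conditions the rule; the last vowel is.
"bukig" has last vowel 'i'. The one such stem in the data (wirig → zuwirig) adds the prefix zu-, so the same rule applies.
So bukig → zubukig.

zubukig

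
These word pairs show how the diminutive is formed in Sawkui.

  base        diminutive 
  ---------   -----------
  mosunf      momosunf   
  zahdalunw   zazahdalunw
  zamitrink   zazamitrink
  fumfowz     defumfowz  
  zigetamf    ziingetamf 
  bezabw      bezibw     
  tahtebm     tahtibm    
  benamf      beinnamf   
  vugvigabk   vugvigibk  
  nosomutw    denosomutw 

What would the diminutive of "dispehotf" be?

dedispehotf

"dispehotf" has second-to-last letter 't'. The one such stem in the data (nosomutw → denosomutw) adds the prefix de-, so the same rule applies.
So dispehotf → dedispehotf.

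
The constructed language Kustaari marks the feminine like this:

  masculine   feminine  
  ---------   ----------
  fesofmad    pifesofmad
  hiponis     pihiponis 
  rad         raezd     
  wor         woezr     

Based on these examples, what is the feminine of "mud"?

muezd

"mud" has 1 vowel. The stems with 1 vowel (rad → raezd, wor → woezr) insert -ez- after the first vowel.
The other pattern: stems with 3 vowels add the prefix pi-.
So mud → muezd.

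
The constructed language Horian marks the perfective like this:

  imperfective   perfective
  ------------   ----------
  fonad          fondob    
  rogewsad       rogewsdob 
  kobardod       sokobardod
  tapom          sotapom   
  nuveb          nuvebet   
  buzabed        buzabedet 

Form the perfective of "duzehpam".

fonad and kobardod both end in -d yet inflect differently (fondob, sokobardod), so the final letter is not what conditions the rule; the last vowel is.
"duzehpam" has last vowel 'a'. The stems whose last vowel is 'a' (fonad → fondob, rogewsad → rogewsdob) delete the last vowel and add -ob.
So duzehpam → duzehpmob.

duzehpmob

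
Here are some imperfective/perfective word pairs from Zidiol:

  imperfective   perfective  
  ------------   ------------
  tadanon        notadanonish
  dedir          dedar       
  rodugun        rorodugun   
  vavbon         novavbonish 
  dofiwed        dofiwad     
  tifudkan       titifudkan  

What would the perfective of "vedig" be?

vedag

tifudkan and vavbon both end in -n yet inflect differently (titifudkan, novavbonish), so the final letter is not what conditions the rule; the last vowel is.
"vedig" has last vowel 'i'. The one such stem in the data (dedir → dedar) changes the last vowel to 'a' (as does dofiwed), so the same rule applies.
So vedig → vedag.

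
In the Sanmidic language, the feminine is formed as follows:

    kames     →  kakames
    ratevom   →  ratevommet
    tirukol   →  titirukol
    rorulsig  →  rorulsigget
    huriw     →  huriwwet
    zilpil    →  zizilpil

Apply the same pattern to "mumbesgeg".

mumbesgegget

zilpil and rorulsig both have last vowel 'i' yet inflect differently (zizilpil, rorulsigget), so the last vowel is not what conditions the rule; the final letter is.
"mumbesgeg" ends in -g. The one such stem in the data (rorulsig → rorulsigget) doubles the final consonant and adds -et (as do ratevom, huriw), so the same rule applies.
The other pattern: stems ending in -l or -s repeat the first consonant+vowel as a prefix.
So mumbesgeg → mumbesgegget.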